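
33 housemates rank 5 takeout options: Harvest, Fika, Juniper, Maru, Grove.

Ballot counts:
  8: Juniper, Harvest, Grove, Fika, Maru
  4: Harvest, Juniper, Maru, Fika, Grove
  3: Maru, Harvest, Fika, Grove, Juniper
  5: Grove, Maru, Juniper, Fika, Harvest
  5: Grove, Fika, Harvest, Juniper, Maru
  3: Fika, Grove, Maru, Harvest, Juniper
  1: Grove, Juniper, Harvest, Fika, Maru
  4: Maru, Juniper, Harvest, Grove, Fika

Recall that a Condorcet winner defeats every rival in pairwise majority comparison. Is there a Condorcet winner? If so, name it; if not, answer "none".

none

Pairwise majorities:
Harvest vs Fika: Harvest, 20–13.
Harvest–Juniper: Juniper 18–15.
Harvest vs Maru: Harvest, 18–15.
Harvest–Grove: Harvest 19–14.
Fika vs Juniper: Juniper, 22–11.
Fika vs Maru: Fika wins 17–16.
Fika vs Grove: Grove wins 23–10.
Juniper vs Maru: Juniper wins 18–15.
Juniper–Grove: Grove 17–16.
Maru vs Grove: Grove, 22–11.
Each restaurant drops at least one matchup (Harvest loses to Juniper; Fika loses to Harvest; Juniper loses to Grove; Maru loses to Harvest; Grove loses to Harvest); the cycle Harvest beats Grove beats Juniper beats Harvest rules out a Condorcet winner.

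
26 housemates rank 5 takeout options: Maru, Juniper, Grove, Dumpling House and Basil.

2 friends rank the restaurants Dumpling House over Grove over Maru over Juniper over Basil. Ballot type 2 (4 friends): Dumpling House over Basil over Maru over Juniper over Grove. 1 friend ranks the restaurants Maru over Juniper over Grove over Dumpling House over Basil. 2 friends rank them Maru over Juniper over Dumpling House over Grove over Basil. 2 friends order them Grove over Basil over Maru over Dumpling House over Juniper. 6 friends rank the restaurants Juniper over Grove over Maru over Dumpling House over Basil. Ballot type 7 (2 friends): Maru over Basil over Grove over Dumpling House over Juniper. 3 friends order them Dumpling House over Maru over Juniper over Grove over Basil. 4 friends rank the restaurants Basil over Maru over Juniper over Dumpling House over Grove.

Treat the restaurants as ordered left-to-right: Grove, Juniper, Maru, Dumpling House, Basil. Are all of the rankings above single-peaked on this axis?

no

Axis positions: Grove=1, Juniper=2, Maru=3, Dumpling House=4, Basil=5.
Ballot type 1: ranking walks positions 4-1-3-2-5; Grove is ranked above Maru even though Maru lies between Grove and the peak Dumpling House on the axis — preferences dip and rise again. Not single-peaked.
Ballot type 2 (peak Dumpling House at position 4): ranking walks positions 4-5-3-2-1, expanding outward from the peak — single-peaked.
Ballot type 3 (peak Maru at position 3): ranking walks positions 3-2-1-4-5, expanding outward from the peak — single-peaked.
Ballot type 4 (peak Maru at position 3): ranking walks positions 3-2-4-1-5, expanding outward from the peak — single-peaked.
Ballot type 5: ranking walks positions 1-5-3-4-2; Basil is ranked above Juniper even though Juniper lies between Basil and the peak Grove on the axis — preferences dip and rise again. Not single-peaked.
Ballot type 6 (peak Juniper at position 2): ranking walks positions 2-1-3-4-5, expanding outward from the peak — single-peaked.
Ballot type 7: ranking walks positions 3-5-1-4-2; Basil is ranked above Dumpling House even though Dumpling House lies between Basil and the peak Maru on the axis — preferences dip and rise again. Not single-peaked.
Ballot type 8 (peak Dumpling House at position 4): ranking walks positions 4-3-2-1-5, expanding outward from the peak — single-peaked.
Ballot type 9: ranking walks positions 5-3-2-4-1; Maru is ranked above Dumpling House even though Dumpling House lies between Maru and the peak Basil on the axis — preferences dip and rise again. Not single-peaked.
Ballot type 1 violates single-peakedness, so the profile is not single-peaked on this axis.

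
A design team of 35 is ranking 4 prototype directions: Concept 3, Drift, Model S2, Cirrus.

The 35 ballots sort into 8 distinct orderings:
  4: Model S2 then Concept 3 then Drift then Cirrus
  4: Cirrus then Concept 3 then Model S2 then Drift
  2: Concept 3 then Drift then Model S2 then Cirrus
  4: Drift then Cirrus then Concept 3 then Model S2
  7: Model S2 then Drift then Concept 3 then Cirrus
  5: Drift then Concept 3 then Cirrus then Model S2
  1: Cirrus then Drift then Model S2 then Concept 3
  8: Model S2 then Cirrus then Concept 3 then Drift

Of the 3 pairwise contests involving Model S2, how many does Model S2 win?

Model S2 against each rival (35 engineers):
Model S2 vs Concept 3: Model S2 is ranked higher on 4+7+1+8 = 20 ballots, Concept 3 on 15. Model S2 wins 20–15.
Model S2 vs Drift: Model S2 is ranked higher on 4+4+7+8 = 23 ballots, Drift on 12. Model S2 wins 23–12.
Model S2 vs Cirrus: Model S2 is ranked higher on 4+2+7+8 = 21 ballots, Cirrus on 14. Model S2 wins 21–14.
Model S2 beats Concept 3, Drift, Cirrus — 3 pairwise wins.

3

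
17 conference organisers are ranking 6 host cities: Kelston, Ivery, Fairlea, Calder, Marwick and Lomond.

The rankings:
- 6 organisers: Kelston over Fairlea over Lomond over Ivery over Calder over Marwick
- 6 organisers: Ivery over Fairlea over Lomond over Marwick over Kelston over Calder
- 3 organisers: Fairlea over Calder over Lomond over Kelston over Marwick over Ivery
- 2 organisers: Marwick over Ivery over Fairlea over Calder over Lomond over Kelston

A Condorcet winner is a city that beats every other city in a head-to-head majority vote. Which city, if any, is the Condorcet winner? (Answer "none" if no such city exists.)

Fairlea

Pairwise majorities:
Kelston vs Ivery: Kelston, 9–8.
Kelston vs Fairlea: Fairlea, 11–6.
Kelston vs Calder: Kelston, 12–5.
Kelston–Marwick: Kelston 9–8.
Kelston vs Lomond: Lomond wins 11–6.
Ivery vs Fairlea: Fairlea, 9–8.
Ivery–Calder: Ivery 14–3.
Ivery–Marwick: Ivery 12–5.
Ivery vs Lomond: Lomond, 9–8.
Fairlea vs Calder: Fairlea, 17–0.
Fairlea vs Marwick: Fairlea, 15–2.
Fairlea vs Lomond: Fairlea wins 17–0.
Calder vs Marwick: Calder wins 9–8.
Calder–Lomond: Lomond 12–5.
Marwick–Lomond: Lomond 15–2.
Fairlea defeats every rival head-to-head and is the Condorcet winner.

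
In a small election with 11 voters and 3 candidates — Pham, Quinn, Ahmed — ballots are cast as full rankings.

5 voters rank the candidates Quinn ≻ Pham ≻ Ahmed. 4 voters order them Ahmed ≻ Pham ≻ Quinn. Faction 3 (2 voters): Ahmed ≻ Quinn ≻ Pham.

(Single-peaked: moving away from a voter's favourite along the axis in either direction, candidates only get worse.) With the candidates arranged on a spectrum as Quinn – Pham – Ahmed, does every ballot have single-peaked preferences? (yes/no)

Axis positions: Quinn=1, Pham=2, Ahmed=3.
Faction 1 (peak Quinn at position 1): ranking walks positions 1-2-3, expanding outward from the peak — single-peaked.
Faction 2 (peak Ahmed at position 3): ranking walks positions 3-2-1, expanding outward from the peak — single-peaked.
Faction 3: ranking walks positions 3-1-2; Quinn is ranked above Pham even though Pham lies between Quinn and the peak Ahmed on the axis — preferences dip and rise again. Not single-peaked.
Faction 3 violates single-peakedness, so the profile is not single-peaked on this axis.

no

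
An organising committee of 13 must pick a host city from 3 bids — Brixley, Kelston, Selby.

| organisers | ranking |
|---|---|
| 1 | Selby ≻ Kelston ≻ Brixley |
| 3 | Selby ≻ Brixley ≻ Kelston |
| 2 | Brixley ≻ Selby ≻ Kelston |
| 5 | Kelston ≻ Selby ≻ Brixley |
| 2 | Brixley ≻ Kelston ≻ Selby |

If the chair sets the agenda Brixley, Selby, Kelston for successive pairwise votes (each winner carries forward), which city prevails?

Kelston

Round 1: Brixley vs Selby — 4–9, Selby advances.
Round 2: Selby vs Kelston — 6–7, Kelston advances.
Kelston survives the agenda.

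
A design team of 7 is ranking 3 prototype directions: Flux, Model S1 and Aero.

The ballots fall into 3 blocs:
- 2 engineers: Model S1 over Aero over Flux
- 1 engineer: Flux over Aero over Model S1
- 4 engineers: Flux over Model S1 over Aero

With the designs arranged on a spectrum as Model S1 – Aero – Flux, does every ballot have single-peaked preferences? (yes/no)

no

Axis positions: Model S1=1, Aero=2, Flux=3.
Bloc 1 (peak Model S1 at position 1): ranking walks positions 1-2-3, expanding outward from the peak — single-peaked.
Bloc 2 (peak Flux at position 3): ranking walks positions 3-2-1, expanding outward from the peak — single-peaked.
Bloc 3: ranking walks positions 3-1-2; Model S1 is ranked above Aero even though Aero lies between Model S1 and the peak Flux on the axis — preferences dip and rise again. Not single-peaked.
Bloc 3 violates single-peakedness, so the profile is not single-peaked on this axis.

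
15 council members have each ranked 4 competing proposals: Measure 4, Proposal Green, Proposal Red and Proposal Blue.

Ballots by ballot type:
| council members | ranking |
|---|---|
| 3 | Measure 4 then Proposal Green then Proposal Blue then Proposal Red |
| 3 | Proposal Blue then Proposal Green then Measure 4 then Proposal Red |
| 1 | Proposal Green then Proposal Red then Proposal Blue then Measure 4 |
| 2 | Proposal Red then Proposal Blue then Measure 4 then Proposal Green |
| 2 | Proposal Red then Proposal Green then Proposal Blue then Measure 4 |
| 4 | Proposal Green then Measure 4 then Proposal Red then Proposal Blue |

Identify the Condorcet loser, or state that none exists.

none

Head-to-head results (15 council members):
Measure 4–Proposal Green: Proposal Green 10–5.
Measure 4 vs Proposal Red: 10 to 5, Measure 4.
Measure 4 vs Proposal Blue: Measure 4 preferred on 3+4 = 7 ballots; Proposal Blue wins 8–7.
Proposal Green vs Proposal Red: Proposal Green wins 11–4.
Proposal Green–Proposal Blue: Proposal Green 10–5.
Proposal Red vs Proposal Blue: Proposal Red is ranked higher on 1+2+2+4 = 9 ballots, Proposal Blue on 6. Proposal Red wins 9–6.
Every option wins at least one matchup (Measure 4 beats Proposal Red; Proposal Green beats Measure 4; Proposal Red beats Proposal Blue; Proposal Blue beats Measure 4), so there is no Condorcet loser.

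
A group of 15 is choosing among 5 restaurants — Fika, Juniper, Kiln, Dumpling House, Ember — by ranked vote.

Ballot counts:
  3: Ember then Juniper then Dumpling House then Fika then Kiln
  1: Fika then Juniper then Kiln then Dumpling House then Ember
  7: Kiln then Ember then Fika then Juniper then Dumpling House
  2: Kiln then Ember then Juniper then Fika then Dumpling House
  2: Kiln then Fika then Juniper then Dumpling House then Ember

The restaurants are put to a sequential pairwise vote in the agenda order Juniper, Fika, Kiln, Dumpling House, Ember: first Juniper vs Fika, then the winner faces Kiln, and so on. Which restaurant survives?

Kiln

Round 1: Juniper vs Fika — 5–10, Fika advances.
Round 2: Fika vs Kiln — 4–11, Kiln advances.
Round 3: Kiln vs Dumpling House — 12–3, Kiln advances.
Round 4: Kiln vs Ember — 12–3, Kiln advances.
Kiln survives the agenda.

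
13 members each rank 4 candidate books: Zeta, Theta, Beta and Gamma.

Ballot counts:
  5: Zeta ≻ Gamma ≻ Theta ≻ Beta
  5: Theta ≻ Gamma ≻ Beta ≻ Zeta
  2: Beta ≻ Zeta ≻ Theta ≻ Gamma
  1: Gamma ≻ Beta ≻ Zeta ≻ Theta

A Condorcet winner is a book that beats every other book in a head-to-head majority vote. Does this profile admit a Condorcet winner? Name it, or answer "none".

Check each pair by majority over 13 ballots:
Zeta–Theta: Zeta 8–5.
Zeta vs Beta: Beta, 8–5.
Zeta–Gamma: Zeta 7–6.
Theta–Beta: Theta 10–3.
Theta vs Gamma: Theta wins 7–6.
Beta vs Gamma: Gamma, 11–2.
No book is unbeaten: Zeta loses to Beta; Theta loses to Zeta; Beta loses to Theta; Gamma loses to Zeta. In particular Zeta > Theta > Beta > Zeta is a majority cycle — no Condorcet winner exists.

none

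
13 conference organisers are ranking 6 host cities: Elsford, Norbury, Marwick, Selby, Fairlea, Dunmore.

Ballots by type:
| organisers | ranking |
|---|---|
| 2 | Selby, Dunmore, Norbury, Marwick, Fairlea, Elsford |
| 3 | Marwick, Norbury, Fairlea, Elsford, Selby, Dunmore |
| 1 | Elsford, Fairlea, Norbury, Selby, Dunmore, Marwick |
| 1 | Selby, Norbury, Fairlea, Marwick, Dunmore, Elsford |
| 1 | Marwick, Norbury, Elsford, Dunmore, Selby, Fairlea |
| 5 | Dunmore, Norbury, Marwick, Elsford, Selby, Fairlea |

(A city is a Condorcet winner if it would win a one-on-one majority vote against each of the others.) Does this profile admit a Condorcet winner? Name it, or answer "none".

Head-to-head results (13 organisers):
Elsford vs Norbury: Norbury wins 12–1.
Elsford vs Marwick: 1 to 12, Marwick.
Elsford vs Selby: 3+1+1+5 = 10 for Elsford, 3 for Selby — Elsford by 10–3.
Elsford vs Fairlea: Elsford, 7–6.
Elsford vs Dunmore: Elsford is ranked higher on 3+1+1 = 5 ballots, Dunmore on 8. Dunmore wins 8–5.
Norbury–Marwick: Norbury 9–4.
Norbury vs Selby: Norbury wins 10–3.
Norbury vs Fairlea: Norbury wins 12–1.
Norbury–Dunmore: Dunmore 7–6.
Marwick–Selby: Marwick 9–4.
Marwick vs Fairlea: Marwick, 11–2.
Marwick vs Dunmore: Marwick preferred on 3+1+1 = 5 ballots; Dunmore wins 8–5.
Selby vs Fairlea: Selby, 9–4.
Selby vs Dunmore: Selby is ranked higher on 2+3+1+1 = 7 ballots, Dunmore on 6. Selby wins 7–6.
Fairlea vs Dunmore: Fairlea is ranked higher on 3+1+1 = 5 ballots, Dunmore on 8. Dunmore wins 8–5.
No city is unbeaten: Elsford loses to Norbury; Norbury loses to Dunmore; Marwick loses to Norbury; Selby loses to Elsford; Fairlea loses to Elsford; Dunmore loses to Selby. In particular Elsford beats Selby beats Dunmore beats Elsford is a majority cycle — no Condorcet winner exists.

none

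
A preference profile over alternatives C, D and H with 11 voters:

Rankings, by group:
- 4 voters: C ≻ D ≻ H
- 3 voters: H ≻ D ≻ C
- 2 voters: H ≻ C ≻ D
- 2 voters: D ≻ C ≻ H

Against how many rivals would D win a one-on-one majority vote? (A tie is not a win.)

D against each rival (11 voters):
D vs C: D is ranked higher on 3+2 = 5 ballots, C on 6. C wins 6–5.
D vs H: D, 6–5.
D beats H; loses to C — 1 pairwise win.

1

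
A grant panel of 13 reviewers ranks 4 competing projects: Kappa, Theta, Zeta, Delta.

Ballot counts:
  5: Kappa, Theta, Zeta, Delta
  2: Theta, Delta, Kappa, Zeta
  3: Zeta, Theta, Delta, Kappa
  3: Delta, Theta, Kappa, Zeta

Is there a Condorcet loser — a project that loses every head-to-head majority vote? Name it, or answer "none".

none

Head-to-head results (13 reviewers):
Kappa vs Theta: Kappa is ranked higher on 5 ballots, Theta on 8. Theta wins 8–5.
Kappa vs Zeta: Kappa wins 10–3.
Kappa vs Delta: 5 for Kappa, 8 for Delta — Delta by 8–5.
Theta vs Zeta: Theta preferred on 5+2+3 = 10 ballots; Theta wins 10–3.
Theta vs Delta: Theta wins 10–3.
Zeta vs Delta: Zeta, 8–5.
No project is winless: Kappa beats Zeta; Theta beats Kappa; Zeta beats Delta; Delta beats Kappa. There is no Condorcet loser.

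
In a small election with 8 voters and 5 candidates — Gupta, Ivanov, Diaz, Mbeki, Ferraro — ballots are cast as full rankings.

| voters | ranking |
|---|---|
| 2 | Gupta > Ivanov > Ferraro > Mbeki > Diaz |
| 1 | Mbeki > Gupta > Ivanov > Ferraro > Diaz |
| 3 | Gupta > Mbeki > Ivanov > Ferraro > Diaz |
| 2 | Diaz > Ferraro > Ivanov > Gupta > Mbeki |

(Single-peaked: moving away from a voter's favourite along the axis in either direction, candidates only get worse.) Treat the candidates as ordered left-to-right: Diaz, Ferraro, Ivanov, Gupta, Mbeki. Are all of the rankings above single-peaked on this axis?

Axis positions: Diaz=1, Ferraro=2, Ivanov=3, Gupta=4, Mbeki=5.
Ballot type 1 (peak Gupta at position 4): ranking walks positions 4-3-2-5-1, expanding outward from the peak — single-peaked.
Ballot type 2 (peak Mbeki at position 5): ranking walks positions 5-4-3-2-1, expanding outward from the peak — single-peaked.
Ballot type 3 (peak Gupta at position 4): ranking walks positions 4-5-3-2-1, expanding outward from the peak — single-peaked.
Ballot type 4 (peak Diaz at position 1): ranking walks positions 1-2-3-4-5, expanding outward from the peak — single-peaked.
Every ranking is single-peaked on this axis.

yes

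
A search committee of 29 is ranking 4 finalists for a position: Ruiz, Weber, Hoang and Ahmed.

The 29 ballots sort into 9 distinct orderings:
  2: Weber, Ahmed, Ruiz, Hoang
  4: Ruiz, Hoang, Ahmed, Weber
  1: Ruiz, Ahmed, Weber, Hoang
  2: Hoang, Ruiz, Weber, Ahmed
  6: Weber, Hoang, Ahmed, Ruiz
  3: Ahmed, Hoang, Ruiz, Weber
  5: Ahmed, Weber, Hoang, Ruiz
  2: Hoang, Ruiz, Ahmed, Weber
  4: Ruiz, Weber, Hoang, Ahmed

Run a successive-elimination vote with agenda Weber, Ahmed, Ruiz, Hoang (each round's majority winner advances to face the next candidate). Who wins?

Round 1: Weber vs Ahmed — 14–15, Ahmed advances.
Round 2: Ahmed vs Ruiz — 16–13, Ahmed advances.
Round 3: Ahmed vs Hoang — 11–18, Hoang advances.
The agenda winner is Hoang.

Hoang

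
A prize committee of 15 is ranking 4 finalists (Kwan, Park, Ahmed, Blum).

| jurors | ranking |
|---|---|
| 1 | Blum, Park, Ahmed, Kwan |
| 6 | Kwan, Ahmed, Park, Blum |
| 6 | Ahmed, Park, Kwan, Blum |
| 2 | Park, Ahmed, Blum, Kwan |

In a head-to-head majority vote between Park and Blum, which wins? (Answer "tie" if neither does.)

Ballots ranking Park above Blum: 6 + 6 + 2 = 14.
Ballots ranking Blum above Park: 15 − 14 = 1.
Park wins the head-to-head 14–1.

Park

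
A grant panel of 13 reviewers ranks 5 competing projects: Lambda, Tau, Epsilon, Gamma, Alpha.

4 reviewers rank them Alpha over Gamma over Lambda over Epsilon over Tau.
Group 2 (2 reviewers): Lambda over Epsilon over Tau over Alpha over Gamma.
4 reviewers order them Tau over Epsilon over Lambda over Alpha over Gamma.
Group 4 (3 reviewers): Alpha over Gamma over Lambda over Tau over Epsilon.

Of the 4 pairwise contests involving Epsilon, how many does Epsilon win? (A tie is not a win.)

0

Epsilon against each rival (13 reviewers):
Epsilon vs Lambda: Lambda, 9–4.
Epsilon vs Tau: 6 to 7, Tau.
Epsilon vs Gamma: Gamma wins 7–6.
Epsilon vs Alpha: Alpha wins 7–6.
Epsilon beats no one; loses to Lambda, Tau, Gamma, Alpha — 0 pairwise wins.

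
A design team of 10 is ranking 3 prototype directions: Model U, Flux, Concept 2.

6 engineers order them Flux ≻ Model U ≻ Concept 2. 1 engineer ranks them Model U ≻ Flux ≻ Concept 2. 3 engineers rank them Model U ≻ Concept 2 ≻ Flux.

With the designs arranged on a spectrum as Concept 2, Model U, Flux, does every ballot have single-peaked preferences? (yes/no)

yes

Axis positions: Concept 2=1, Model U=2, Flux=3.
Ballot type 1 (peak Flux at position 3): ranking walks positions 3-2-1, expanding outward from the peak — single-peaked.
Ballot type 2 (peak Model U at position 2): ranking walks positions 2-3-1, expanding outward from the peak — single-peaked.
Ballot type 3 (peak Model U at position 2): ranking walks positions 2-1-3, expanding outward from the peak — single-peaked.
Every ranking is single-peaked on this axis.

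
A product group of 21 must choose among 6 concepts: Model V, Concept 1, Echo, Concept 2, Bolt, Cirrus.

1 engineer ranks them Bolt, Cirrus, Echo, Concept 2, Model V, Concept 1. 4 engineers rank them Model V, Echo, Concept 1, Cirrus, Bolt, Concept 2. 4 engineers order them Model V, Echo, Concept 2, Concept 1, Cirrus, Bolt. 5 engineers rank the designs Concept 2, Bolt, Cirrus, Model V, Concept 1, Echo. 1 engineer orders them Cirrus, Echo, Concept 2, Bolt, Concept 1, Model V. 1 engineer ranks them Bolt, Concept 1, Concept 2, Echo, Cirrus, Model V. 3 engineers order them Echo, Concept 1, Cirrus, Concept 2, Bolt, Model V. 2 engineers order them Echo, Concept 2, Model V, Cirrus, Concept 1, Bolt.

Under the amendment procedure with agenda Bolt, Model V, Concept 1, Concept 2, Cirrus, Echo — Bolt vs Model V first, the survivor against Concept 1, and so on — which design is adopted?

Echo

Round 1: Bolt vs Model V — 11–10, Bolt advances.
Round 2: Bolt vs Concept 1 — 8–13, Concept 1 advances.
Round 3: Concept 1 vs Concept 2 — 8–13, Concept 2 advances.
Round 4: Concept 2 vs Cirrus — 12–9, Concept 2 advances.
Round 5: Concept 2 vs Echo — 6–15, Echo advances.
Echo survives the agenda.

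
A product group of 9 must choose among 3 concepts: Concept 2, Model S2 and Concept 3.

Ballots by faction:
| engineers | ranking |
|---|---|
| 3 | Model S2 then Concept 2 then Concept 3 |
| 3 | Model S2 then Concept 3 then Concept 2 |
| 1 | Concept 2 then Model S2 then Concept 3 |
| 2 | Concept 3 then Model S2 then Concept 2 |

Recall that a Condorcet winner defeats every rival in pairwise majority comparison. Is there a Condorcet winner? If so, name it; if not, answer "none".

Model S2

Check each pair by majority over 9 ballots:
Concept 2–Model S2: Model S2 8–1.
Concept 2 vs Concept 3: Concept 3 wins 5–4.
Model S2 vs Concept 3: Model S2 wins 7–2.
Model S2 beats each of Concept 2, Concept 3 — Model S2 is the Condorcet winner.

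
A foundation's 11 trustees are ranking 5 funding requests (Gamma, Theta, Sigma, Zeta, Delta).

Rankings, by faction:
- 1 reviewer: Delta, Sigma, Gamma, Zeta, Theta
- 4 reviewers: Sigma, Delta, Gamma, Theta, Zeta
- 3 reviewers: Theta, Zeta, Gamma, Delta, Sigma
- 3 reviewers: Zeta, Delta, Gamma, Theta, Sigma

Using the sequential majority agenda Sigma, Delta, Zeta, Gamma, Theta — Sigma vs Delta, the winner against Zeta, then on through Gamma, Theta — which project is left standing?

Theta

Round 1: Sigma vs Delta — 4–7, Delta advances.
Round 2: Delta vs Zeta — 5–6, Zeta advances.
Round 3: Zeta vs Gamma — 6–5, Zeta advances.
Round 4: Zeta vs Theta — 4–7, Theta advances.
Theta survives the agenda.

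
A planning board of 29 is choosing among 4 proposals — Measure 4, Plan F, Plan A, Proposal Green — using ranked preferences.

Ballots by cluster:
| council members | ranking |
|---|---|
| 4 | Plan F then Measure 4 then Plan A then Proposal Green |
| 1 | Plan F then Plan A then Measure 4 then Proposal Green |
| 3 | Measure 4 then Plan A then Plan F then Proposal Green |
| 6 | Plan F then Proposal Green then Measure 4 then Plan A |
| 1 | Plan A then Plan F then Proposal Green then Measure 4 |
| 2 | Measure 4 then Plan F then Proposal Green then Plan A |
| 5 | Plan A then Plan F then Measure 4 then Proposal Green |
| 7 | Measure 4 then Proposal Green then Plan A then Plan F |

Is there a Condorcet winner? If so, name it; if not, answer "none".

none

Check each pair by majority over 29 ballots:
Measure 4 vs Plan F: Plan F wins 17–12.
Measure 4–Plan A: Measure 4 22–7.
Measure 4 vs Proposal Green: Measure 4 wins 22–7.
Plan F vs Plan A: 4+1+6+2 = 13 for Plan F, 16 for Plan A — Plan A by 16–13.
Plan F vs Proposal Green: Plan F is ranked higher on 22 ballots, Proposal Green on 7. Plan F wins 22–7.
Plan A vs Proposal Green: Proposal Green, 15–14.
Every option loses at least once (Measure 4 loses to Plan F; Plan F loses to Plan A; Plan A loses to Measure 4; Proposal Green loses to Measure 4). The majority relation contains the cycle Measure 4 beats Plan A beats Plan F beats Measure 4, so there is no Condorcet winner.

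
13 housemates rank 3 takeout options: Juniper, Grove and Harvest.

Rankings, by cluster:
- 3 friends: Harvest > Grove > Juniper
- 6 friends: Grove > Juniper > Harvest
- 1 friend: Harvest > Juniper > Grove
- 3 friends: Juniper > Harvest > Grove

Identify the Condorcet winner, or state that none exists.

none

Head-to-head results (13 friends):
Juniper vs Grove: Juniper is ranked higher on 1+3 = 4 ballots, Grove on 9. Grove wins 9–4.
Juniper vs Harvest: Juniper, 9–4.
Grove–Harvest: Harvest 7–6.
No restaurant is unbeaten: Juniper loses to Grove; Grove loses to Harvest; Harvest loses to Juniper. In particular Juniper beats Harvest beats Grove beats Juniper is a majority cycle — no Condorcet winner exists.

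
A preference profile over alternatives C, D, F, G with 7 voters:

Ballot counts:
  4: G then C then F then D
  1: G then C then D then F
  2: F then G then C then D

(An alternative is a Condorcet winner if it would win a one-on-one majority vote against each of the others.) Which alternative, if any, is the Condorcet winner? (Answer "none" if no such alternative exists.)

G

Check each pair by majority over 7 ballots:
C–D: C 7–0.
C–F: C 5–2.
C vs G: G, 7–0.
D vs F: F wins 6–1.
D–G: G 7–0.
F–G: G 5–2.
Only G has no losses; G is the Condorcet winner.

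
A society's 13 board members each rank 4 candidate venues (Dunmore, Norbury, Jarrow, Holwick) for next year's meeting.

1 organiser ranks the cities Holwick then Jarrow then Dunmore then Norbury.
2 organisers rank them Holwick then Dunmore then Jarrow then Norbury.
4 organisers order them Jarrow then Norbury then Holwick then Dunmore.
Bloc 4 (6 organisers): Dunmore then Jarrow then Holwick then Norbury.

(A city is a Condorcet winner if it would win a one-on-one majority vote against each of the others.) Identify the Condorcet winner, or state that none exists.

Check each pair by majority over 13 ballots:
Dunmore vs Norbury: Dunmore wins 9–4.
Dunmore–Jarrow: Dunmore 8–5.
Dunmore vs Holwick: Holwick wins 7–6.
Norbury–Jarrow: Jarrow 13–0.
Norbury vs Holwick: Holwick wins 9–4.
Jarrow–Holwick: Jarrow 10–3.
Every city loses at least once (Dunmore loses to Holwick; Norbury loses to Dunmore; Jarrow loses to Dunmore; Holwick loses to Jarrow). The majority relation contains the cycle Dunmore > Jarrow > Holwick > Dunmore, so there is no Condorcet winner.

none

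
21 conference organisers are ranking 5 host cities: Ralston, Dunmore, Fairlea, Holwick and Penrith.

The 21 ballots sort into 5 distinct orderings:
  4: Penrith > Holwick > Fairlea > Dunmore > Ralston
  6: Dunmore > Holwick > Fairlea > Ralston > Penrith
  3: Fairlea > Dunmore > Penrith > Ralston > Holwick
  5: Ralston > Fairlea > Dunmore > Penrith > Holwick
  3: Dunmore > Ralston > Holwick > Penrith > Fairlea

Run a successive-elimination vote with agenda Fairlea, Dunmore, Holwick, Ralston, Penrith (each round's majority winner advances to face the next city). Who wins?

Round 1: Fairlea vs Dunmore — 12–9, Fairlea advances.
Round 2: Fairlea vs Holwick — 8–13, Holwick advances.
Round 3: Holwick vs Ralston — 10–11, Ralston advances.
Round 4: Ralston vs Penrith — 14–7, Ralston advances.
The agenda winner is Ralston.

Ralston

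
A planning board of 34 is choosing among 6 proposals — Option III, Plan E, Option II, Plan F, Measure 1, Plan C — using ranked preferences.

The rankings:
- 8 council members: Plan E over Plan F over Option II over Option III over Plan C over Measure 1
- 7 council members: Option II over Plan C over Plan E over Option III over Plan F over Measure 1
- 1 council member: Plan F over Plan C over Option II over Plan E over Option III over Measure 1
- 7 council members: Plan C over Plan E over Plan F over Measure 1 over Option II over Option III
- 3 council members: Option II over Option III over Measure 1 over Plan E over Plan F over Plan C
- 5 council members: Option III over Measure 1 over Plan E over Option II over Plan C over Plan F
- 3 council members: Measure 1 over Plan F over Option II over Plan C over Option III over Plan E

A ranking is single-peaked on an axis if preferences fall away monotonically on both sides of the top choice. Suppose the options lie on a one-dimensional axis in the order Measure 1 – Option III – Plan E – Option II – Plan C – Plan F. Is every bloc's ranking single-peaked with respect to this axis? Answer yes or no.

Axis positions: Measure 1=1, Option III=2, Plan E=3, Option II=4, Plan C=5, Plan F=6.
Bloc 1: ranking walks positions 3-6-4-2-5-1; Plan F is ranked above Option II even though Option II lies between Plan F and the peak Plan E on the axis — preferences dip and rise again. Not single-peaked.
Bloc 2 (peak Option II at position 4): ranking walks positions 4-5-3-2-6-1, expanding outward from the peak — single-peaked.
Bloc 3 (peak Plan F at position 6): ranking walks positions 6-5-4-3-2-1, expanding outward from the peak — single-peaked.
Bloc 4: ranking walks positions 5-3-6-1-4-2; Plan E is ranked above Option II even though Option II lies between Plan E and the peak Plan C on the axis — preferences dip and rise again. Not single-peaked.
Bloc 5: ranking walks positions 4-2-1-3-6-5; Option III is ranked above Plan E even though Plan E lies between Option III and the peak Option II on the axis — preferences dip and rise again. Not single-peaked.
Bloc 6 (peak Option III at position 2): ranking walks positions 2-1-3-4-5-6, expanding outward from the peak — single-peaked.
Bloc 7: ranking walks positions 1-6-4-5-2-3; Plan F is ranked above Option III even though Option III lies between Plan F and the peak Measure 1 on the axis — preferences dip and rise again. Not single-peaked.
Bloc 1 violates single-peakedness, so the profile is not single-peaked on this axis.

no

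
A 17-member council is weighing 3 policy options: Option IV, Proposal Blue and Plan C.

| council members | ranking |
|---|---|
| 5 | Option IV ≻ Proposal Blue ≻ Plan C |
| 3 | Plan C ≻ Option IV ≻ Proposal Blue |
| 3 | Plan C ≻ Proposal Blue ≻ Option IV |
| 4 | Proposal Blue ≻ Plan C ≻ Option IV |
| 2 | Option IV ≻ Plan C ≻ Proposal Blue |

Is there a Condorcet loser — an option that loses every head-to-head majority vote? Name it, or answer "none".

Head-to-head results (17 council members):
Option IV vs Proposal Blue: Option IV is ranked higher on 5+3+2 = 10 ballots, Proposal Blue on 7. Option IV wins 10–7.
Option IV vs Plan C: 7 to 10, Plan C.
Proposal Blue vs Plan C: Proposal Blue, 9–8.
Each option has at least one pairwise win (Option IV beats Proposal Blue; Proposal Blue beats Plan C; Plan C beats Option IV) — no Condorcet loser.

none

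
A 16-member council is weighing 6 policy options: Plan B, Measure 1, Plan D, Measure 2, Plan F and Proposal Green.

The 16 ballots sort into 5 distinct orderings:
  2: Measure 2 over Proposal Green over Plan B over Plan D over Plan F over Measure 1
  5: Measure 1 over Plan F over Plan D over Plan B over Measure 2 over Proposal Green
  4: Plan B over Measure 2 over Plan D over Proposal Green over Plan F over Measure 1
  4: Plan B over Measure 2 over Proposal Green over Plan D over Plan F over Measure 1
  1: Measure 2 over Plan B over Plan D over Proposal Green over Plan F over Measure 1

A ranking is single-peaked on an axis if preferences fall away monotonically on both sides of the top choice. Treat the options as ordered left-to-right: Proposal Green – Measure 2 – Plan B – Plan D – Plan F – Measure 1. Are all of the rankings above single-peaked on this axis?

Axis positions: Proposal Green=1, Measure 2=2, Plan B=3, Plan D=4, Plan F=5, Measure 1=6.
Type 1 (peak Measure 2 at position 2): ranking walks positions 2-1-3-4-5-6, expanding outward from the peak — single-peaked.
Type 2 (peak Measure 1 at position 6): ranking walks positions 6-5-4-3-2-1, expanding outward from the peak — single-peaked.
Type 3 (peak Plan B at position 3): ranking walks positions 3-2-4-1-5-6, expanding outward from the peak — single-peaked.
Type 4 (peak Plan B at position 3): ranking walks positions 3-2-1-4-5-6, expanding outward from the peak — single-peaked.
Type 5 (peak Measure 2 at position 2): ranking walks positions 2-3-4-1-5-6, expanding outward from the peak — single-peaked.
Every ranking is single-peaked on this axis.

yes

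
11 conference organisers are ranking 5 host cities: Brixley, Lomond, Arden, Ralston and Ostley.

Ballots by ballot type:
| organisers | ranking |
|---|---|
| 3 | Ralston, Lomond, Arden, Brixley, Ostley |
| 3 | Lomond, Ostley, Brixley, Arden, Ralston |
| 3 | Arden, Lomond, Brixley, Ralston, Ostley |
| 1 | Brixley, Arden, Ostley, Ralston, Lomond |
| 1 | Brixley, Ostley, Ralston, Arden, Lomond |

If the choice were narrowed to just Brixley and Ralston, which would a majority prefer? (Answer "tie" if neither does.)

Brixley

Ballots ranking Brixley above Ralston: 3 + 3 + 1 + 1 = 8.
Ballots ranking Ralston above Brixley: 11 − 8 = 3.
Brixley wins the head-to-head 8–3.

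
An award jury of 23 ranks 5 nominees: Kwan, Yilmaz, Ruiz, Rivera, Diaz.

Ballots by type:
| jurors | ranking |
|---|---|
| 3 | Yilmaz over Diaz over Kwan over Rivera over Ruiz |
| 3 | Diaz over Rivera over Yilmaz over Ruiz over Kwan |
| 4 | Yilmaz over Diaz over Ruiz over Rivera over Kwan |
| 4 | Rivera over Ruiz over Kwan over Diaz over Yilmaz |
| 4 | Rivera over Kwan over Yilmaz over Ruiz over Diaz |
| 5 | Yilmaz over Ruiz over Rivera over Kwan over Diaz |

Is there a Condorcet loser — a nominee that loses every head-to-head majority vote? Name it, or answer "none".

Diaz

Head-to-head results (23 jurors):
Kwan vs Yilmaz: 4+4 = 8 for Kwan, 15 for Yilmaz — Yilmaz by 15–8.
Kwan vs Ruiz: Kwan is ranked higher on 3+4 = 7 ballots, Ruiz on 16. Ruiz wins 16–7.
Kwan vs Rivera: Rivera, 20–3.
Kwan vs Diaz: Kwan wins 13–10.
Yilmaz vs Ruiz: 3+3+4+4+5 = 19 for Yilmaz, 4 for Ruiz — Yilmaz by 19–4.
Yilmaz vs Rivera: Yilmaz preferred on 3+4+5 = 12 ballots; Yilmaz wins 12–11.
Yilmaz vs Diaz: Yilmaz wins 16–7.
Ruiz vs Rivera: Ruiz preferred on 4+5 = 9 ballots; Rivera wins 14–9.
Ruiz vs Diaz: Ruiz wins 13–10.
Rivera vs Diaz: Rivera wins 13–10.
Only Diaz has no wins; Diaz is the Condorcet loser.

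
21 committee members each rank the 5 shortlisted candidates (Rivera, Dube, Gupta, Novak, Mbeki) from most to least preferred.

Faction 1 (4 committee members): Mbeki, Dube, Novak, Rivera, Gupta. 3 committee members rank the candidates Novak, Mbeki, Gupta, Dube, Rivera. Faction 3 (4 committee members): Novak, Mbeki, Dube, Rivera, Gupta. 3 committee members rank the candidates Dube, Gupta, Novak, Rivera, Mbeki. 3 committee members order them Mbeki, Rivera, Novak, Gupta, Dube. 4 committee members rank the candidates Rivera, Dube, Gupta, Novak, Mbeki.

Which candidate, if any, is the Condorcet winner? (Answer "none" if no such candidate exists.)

Check each pair by majority over 21 ballots:
Rivera vs Dube: Dube, 14–7.
Rivera vs Gupta: Rivera wins 15–6.
Rivera–Novak: Novak 14–7.
Rivera–Mbeki: Mbeki 14–7.
Dube vs Gupta: Dube wins 15–6.
Dube vs Novak: Dube, 11–10.
Dube vs Mbeki: Mbeki wins 14–7.
Gupta vs Novak: Novak wins 14–7.
Gupta vs Mbeki: Mbeki, 14–7.
Novak vs Mbeki: Novak, 14–7.
Every candidate loses at least once (Rivera loses to Dube; Dube loses to Mbeki; Gupta loses to Rivera; Novak loses to Dube; Mbeki loses to Novak). The majority relation contains the cycle Dube → Novak → Mbeki → Dube, so there is no Condorcet winner.

none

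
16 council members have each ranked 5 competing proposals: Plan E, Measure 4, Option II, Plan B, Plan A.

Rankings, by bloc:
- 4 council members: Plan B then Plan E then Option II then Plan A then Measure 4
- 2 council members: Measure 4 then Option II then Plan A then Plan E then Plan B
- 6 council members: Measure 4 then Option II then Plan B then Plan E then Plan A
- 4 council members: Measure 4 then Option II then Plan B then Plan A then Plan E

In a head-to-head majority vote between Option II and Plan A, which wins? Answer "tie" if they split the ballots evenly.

Ballots ranking Option II above Plan A: 4 + 2 + 6 + 4 = 16.
Ballots ranking Plan A above Option II: 16 − 16 = 0.
Option II wins the head-to-head 16–0.

Option II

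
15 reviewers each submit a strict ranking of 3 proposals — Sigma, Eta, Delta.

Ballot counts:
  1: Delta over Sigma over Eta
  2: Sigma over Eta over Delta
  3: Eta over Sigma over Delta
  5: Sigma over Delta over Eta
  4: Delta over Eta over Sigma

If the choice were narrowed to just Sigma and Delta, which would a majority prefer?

Sigma

Ballots ranking Sigma above Delta: 2 + 3 + 5 = 10.
Ballots ranking Delta above Sigma: 15 − 10 = 5.
Sigma wins the head-to-head 10–5.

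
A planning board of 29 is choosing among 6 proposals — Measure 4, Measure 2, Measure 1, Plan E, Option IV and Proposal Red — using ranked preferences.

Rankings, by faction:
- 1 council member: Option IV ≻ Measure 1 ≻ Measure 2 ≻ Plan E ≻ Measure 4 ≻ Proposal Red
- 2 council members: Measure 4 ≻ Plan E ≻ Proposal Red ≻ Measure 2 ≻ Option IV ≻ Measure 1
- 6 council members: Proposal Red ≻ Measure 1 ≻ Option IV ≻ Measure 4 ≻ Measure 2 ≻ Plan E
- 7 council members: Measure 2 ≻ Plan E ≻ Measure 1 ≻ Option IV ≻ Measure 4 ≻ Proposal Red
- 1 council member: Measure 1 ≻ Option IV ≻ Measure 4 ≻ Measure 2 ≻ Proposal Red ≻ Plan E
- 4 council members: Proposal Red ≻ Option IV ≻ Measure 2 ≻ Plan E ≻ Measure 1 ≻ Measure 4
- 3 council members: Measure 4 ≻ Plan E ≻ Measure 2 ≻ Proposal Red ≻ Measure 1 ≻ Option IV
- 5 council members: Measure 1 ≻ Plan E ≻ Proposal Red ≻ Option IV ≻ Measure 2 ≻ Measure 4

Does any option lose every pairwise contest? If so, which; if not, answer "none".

Head-to-head results (29 council members):
Measure 4 vs Measure 2: Measure 4 is ranked higher on 2+6+1+3 = 12 ballots, Measure 2 on 17. Measure 2 wins 17–12.
Measure 4 vs Measure 1: Measure 4 preferred on 2+3 = 5 ballots; Measure 1 wins 24–5.
Measure 4 vs Plan E: Measure 4 preferred on 2+6+1+3 = 12 ballots; Plan E wins 17–12.
Measure 4 vs Option IV: Option IV wins 24–5.
Measure 4 vs Proposal Red: Measure 4 preferred on 1+2+7+1+3 = 14 ballots; Proposal Red wins 15–14.
Measure 2 vs Measure 1: 2+7+4+3 = 16 for Measure 2, 13 for Measure 1 — Measure 2 by 16–13.
Measure 2 vs Plan E: Measure 2, 19–10.
Measure 2 vs Option IV: Measure 2 preferred on 2+7+3 = 12 ballots; Option IV wins 17–12.
Measure 2 vs Proposal Red: Proposal Red, 17–12.
Measure 1 vs Plan E: Plan E wins 16–13.
Measure 1 vs Option IV: Measure 1 wins 22–7.
Measure 1 vs Proposal Red: 1+7+1+5 = 14 for Measure 1, 15 for Proposal Red — Proposal Red by 15–14.
Plan E–Option IV: Plan E 17–12.
Plan E vs Proposal Red: Plan E, 18–11.
Option IV–Proposal Red: Proposal Red 20–9.
Only Measure 4 has no wins; Measure 4 is the Condorcet loser.

Measure 4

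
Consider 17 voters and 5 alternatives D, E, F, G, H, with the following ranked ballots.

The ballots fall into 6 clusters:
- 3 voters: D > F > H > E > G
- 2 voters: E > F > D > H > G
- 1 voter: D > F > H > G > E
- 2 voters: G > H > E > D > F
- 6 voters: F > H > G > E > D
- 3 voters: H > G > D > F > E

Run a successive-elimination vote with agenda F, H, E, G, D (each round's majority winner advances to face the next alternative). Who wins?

Round 1: F vs H — 12–5, F advances.
Round 2: F vs E — 13–4, F advances.
Round 3: F vs G — 12–5, F advances.
Round 4: F vs D — 8–9, D advances.
The agenda winner is D.

D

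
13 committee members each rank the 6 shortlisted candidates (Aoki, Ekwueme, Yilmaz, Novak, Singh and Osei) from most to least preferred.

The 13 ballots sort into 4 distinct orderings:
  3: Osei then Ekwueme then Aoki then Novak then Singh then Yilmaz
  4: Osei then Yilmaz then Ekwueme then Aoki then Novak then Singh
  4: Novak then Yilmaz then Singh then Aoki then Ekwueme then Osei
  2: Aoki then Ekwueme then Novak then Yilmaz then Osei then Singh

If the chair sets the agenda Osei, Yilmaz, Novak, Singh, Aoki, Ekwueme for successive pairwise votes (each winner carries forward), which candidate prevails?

Round 1: Osei vs Yilmaz — 7–6, Osei advances.
Round 2: Osei vs Novak — 7–6, Osei advances.
Round 3: Osei vs Singh — 9–4, Osei advances.
Round 4: Osei vs Aoki — 7–6, Osei advances.
Round 5: Osei vs Ekwueme — 7–6, Osei advances.
The agenda winner is Osei.

Osei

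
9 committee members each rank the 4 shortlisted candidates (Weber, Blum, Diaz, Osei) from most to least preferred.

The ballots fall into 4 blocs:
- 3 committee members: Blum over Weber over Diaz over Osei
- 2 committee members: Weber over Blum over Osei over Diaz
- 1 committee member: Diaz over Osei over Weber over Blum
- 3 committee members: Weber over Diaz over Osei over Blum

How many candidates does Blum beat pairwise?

Blum against each rival (9 committee members):
Blum vs Weber: 3 to 6, Weber.
Blum vs Diaz: Blum wins 5–4.
Blum vs Osei: 5 to 4, Blum.
Blum beats Diaz, Osei; loses to Weber — 2 pairwise wins.

2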